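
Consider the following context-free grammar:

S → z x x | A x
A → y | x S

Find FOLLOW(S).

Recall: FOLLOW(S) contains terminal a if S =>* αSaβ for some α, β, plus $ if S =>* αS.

We compute FOLLOW(S) using the standard algorithm.
FOLLOW(S) starts with {$}.
FIRST(A) = {x, y}
FIRST(S) = {x, y, z}
FOLLOW(A) = {x}
FOLLOW(S) = {$, x}
Therefore, FOLLOW(S) = {$, x}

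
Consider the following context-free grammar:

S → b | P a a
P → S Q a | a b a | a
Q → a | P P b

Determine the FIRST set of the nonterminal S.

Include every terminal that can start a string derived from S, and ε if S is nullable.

We compute FIRST(S) using the standard algorithm.
FIRST(P) = {a, b}
FIRST(Q) = {a, b}
FIRST(S) = {a, b}
Therefore, FIRST(S) = {a, b}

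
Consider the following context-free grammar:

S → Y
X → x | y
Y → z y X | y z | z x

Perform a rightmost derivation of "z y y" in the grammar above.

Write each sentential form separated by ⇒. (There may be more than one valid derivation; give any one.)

S ⇒ Y ⇒ z y X ⇒ z y y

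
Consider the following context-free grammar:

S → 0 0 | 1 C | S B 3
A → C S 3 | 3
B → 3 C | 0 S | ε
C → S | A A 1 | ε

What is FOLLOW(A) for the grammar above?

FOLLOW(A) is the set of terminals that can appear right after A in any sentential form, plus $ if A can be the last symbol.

We compute FOLLOW(A) using the standard algorithm.
FOLLOW(S) starts with {$}.
FIRST(A) = {0, 1, 3}
FIRST(B) = {0, 3, ε}
FIRST(C) = {0, 1, 3, ε}
FIRST(S) = {0, 1}
FOLLOW(A) = {0, 1, 3}
FOLLOW(B) = {3}
FOLLOW(C) = {$, 0, 1, 3}
FOLLOW(S) = {$, 0, 1, 3}
Therefore, FOLLOW(A) = {0, 1, 3}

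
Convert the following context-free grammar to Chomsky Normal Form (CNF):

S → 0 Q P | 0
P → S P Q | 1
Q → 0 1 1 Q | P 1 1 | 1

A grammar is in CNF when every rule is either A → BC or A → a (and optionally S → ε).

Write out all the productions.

T0 → 0; S → 0; P → 1; T1 → 1; Q → 1; S → T0 X0; X0 → Q P; P → S X1; X1 → P Q; Q → T0 X2; X2 → T1 X3; X3 → T1 Q; Q → P X4; X4 → T1 T1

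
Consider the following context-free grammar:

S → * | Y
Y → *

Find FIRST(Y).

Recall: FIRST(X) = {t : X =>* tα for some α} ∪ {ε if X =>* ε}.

We compute FIRST(Y) using the standard algorithm.
FIRST(S) = {*}
FIRST(Y) = {*}
Therefore, FIRST(Y) = {*}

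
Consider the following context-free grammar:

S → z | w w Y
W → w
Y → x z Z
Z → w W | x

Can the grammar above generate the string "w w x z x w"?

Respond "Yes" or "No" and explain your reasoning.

No - no valid derivation exists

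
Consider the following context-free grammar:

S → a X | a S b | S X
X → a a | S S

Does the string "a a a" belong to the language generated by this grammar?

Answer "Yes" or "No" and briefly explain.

Yes - a valid derivation exists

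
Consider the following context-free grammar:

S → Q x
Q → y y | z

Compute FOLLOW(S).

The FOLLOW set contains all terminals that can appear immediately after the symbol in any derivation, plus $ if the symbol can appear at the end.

We compute FOLLOW(S) using the standard algorithm.
FOLLOW(S) starts with {$}.
FIRST(Q) = {y, z}
FIRST(S) = {y, z}
FOLLOW(Q) = {x}
FOLLOW(S) = {$}
Therefore, FOLLOW(S) = {$}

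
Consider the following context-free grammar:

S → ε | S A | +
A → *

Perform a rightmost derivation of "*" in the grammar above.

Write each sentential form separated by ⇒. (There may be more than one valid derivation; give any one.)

S ⇒ S A ⇒ S * ⇒ *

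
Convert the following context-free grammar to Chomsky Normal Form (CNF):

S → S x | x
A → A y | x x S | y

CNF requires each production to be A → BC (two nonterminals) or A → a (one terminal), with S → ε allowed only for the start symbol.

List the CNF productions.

TX → x; S → x; TY → y; A → y; S → S TX; A → A TY; A → TX X0; X0 → TX S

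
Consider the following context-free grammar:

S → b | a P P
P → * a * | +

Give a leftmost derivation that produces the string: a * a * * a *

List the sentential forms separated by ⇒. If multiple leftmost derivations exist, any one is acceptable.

S ⇒ a P P ⇒ a * a * P ⇒ a * a * * a *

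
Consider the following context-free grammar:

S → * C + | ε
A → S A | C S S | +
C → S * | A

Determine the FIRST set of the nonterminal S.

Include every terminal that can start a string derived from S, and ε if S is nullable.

We compute FIRST(S) using the standard algorithm.
FIRST(A) = {*, +}
FIRST(C) = {*, +}
FIRST(S) = {*, ε}
Therefore, FIRST(S) = {*, ε}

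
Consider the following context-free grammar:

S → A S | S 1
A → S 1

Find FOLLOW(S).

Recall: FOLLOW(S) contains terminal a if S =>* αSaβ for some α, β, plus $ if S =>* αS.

We compute FOLLOW(S) using the standard algorithm.
FOLLOW(S) starts with {$}.
FIRST(A) = {}
FIRST(S) = {}
FOLLOW(A) = {}
FOLLOW(S) = {$, 1}
Therefore, FOLLOW(S) = {$, 1}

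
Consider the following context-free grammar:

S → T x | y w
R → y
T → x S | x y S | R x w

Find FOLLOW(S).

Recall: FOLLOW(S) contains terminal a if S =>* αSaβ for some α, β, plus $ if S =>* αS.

We compute FOLLOW(S) using the standard algorithm.
FOLLOW(S) starts with {$}.
FIRST(R) = {y}
FIRST(S) = {x, y}
FIRST(T) = {x, y}
FOLLOW(R) = {x}
FOLLOW(S) = {$, x}
FOLLOW(T) = {x}
Therefore, FOLLOW(S) = {$, x}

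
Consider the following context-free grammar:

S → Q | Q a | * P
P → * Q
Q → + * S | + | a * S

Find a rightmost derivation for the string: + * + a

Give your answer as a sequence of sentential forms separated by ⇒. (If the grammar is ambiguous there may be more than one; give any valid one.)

S ⇒ Q ⇒ + * S ⇒ + * Q a ⇒ + * + a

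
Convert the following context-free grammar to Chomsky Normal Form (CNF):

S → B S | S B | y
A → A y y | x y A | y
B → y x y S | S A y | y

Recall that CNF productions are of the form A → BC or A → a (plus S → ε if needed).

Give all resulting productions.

S → y; TY → y; TX → x; A → y; B → y; S → B S; S → S B; A → A X0; X0 → TY TY; A → TX X1; X1 → TY A; B → TY X2; X2 → TX X3; X3 → TY S; B → S X4; X4 → A TY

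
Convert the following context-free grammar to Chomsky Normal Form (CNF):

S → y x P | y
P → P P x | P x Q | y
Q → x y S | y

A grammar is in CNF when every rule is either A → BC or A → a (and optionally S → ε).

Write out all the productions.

TY → y; TX → x; S → y; P → y; Q → y; S → TY X0; X0 → TX P; P → P X1; X1 → P TX; P → P X2; X2 → TX Q; Q → TX X3; X3 → TY S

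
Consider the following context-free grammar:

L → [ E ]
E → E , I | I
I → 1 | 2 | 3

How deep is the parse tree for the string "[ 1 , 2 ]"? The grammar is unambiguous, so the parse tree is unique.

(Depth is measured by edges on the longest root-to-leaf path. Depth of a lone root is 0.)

4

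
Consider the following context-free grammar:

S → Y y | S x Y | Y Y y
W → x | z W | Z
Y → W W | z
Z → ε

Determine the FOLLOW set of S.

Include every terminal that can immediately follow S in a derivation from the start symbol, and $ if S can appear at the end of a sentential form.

We compute FOLLOW(S) using the standard algorithm.
FOLLOW(S) starts with {$}.
FIRST(S) = {x, y, z}
FIRST(W) = {x, z, ε}
FIRST(Y) = {x, z, ε}
FIRST(Z) = {ε}
FOLLOW(S) = {$, x}
FOLLOW(W) = {$, x, y, z}
FOLLOW(Y) = {$, x, y, z}
FOLLOW(Z) = {$, x, y, z}
Therefore, FOLLOW(S) = {$, x}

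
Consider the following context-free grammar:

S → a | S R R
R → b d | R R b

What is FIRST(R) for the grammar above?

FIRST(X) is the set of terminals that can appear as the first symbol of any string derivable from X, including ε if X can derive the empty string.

We compute FIRST(R) using the standard algorithm.
FIRST(R) = {b}
FIRST(S) = {a}
Therefore, FIRST(R) = {b}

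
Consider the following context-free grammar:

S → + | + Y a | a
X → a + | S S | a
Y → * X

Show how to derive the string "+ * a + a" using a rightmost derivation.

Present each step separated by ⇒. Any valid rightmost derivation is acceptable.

S ⇒ + Y a ⇒ + * X a ⇒ + * a + a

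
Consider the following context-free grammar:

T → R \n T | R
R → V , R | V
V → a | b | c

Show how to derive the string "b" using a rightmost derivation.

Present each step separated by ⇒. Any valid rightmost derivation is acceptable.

T ⇒ R ⇒ V ⇒ b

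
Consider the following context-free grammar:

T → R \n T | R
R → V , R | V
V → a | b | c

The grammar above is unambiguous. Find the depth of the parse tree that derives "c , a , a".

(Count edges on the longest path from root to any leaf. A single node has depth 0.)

5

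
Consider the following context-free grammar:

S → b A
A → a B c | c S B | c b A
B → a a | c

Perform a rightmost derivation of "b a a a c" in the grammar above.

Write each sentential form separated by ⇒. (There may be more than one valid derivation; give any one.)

S ⇒ b A ⇒ b a B c ⇒ b a a a c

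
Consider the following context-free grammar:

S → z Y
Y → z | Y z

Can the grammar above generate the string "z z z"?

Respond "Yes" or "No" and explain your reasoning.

Yes - a valid derivation exists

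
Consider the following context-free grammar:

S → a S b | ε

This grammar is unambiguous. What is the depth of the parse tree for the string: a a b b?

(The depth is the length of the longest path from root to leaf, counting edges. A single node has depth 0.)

3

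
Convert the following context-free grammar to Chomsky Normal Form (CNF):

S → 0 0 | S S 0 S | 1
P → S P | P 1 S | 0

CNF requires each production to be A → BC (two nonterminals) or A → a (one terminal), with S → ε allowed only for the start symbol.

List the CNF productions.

T0 → 0; S → 1; T1 → 1; P → 0; S → T0 T0; S → S X0; X0 → S X1; X1 → T0 S; P → S P; P → P X2; X2 → T1 S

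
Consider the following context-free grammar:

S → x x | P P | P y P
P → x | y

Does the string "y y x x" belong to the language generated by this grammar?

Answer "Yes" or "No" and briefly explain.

No - no valid derivation exists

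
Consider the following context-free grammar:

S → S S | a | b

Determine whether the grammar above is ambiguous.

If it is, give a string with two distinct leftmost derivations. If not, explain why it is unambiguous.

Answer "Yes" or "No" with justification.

Yes - the string 'a b b a a' has two distinct leftmost derivations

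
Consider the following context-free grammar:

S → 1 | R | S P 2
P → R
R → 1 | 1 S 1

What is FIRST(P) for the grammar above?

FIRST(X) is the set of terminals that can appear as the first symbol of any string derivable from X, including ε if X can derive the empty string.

We compute FIRST(P) using the standard algorithm.
FIRST(P) = {1}
FIRST(R) = {1}
FIRST(S) = {1}
Therefore, FIRST(P) = {1}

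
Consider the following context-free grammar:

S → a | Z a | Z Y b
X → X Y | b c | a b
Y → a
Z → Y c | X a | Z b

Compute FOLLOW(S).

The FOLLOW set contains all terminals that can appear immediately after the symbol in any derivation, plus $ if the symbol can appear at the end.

We compute FOLLOW(S) using the standard algorithm.
FOLLOW(S) starts with {$}.
FIRST(S) = {a, b}
FIRST(X) = {a, b}
FIRST(Y) = {a}
FIRST(Z) = {a, b}
FOLLOW(S) = {$}
FOLLOW(X) = {a}
FOLLOW(Y) = {a, b, c}
FOLLOW(Z) = {a, b}
Therefore, FOLLOW(S) = {$}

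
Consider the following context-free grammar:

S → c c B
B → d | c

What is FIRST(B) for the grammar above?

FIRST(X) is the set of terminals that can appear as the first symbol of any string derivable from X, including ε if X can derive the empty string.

We compute FIRST(B) using the standard algorithm.
FIRST(B) = {c, d}
FIRST(S) = {c}
Therefore, FIRST(B) = {c, d}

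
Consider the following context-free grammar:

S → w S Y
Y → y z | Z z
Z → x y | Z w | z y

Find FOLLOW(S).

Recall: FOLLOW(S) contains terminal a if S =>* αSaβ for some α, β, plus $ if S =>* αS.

We compute FOLLOW(S) using the standard algorithm.
FOLLOW(S) starts with {$}.
FIRST(S) = {w}
FIRST(Y) = {x, y, z}
FIRST(Z) = {x, z}
FOLLOW(S) = {$, x, y, z}
FOLLOW(Y) = {$, x, y, z}
FOLLOW(Z) = {w, z}
Therefore, FOLLOW(S) = {$, x, y, z}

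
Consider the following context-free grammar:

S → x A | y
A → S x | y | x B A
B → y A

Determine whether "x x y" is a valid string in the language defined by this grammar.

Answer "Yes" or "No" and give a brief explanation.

No - no valid derivation exists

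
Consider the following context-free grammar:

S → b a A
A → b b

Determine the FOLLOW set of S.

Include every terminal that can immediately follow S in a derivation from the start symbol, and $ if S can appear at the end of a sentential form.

We compute FOLLOW(S) using the standard algorithm.
FOLLOW(S) starts with {$}.
FIRST(A) = {b}
FIRST(S) = {b}
FOLLOW(A) = {$}
FOLLOW(S) = {$}
Therefore, FOLLOW(S) = {$}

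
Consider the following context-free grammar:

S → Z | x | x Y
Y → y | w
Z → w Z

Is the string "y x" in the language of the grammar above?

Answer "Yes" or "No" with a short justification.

No - no valid derivation exists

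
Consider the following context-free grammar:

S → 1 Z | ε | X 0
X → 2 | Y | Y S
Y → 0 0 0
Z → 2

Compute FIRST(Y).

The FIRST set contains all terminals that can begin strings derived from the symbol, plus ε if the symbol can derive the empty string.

We compute FIRST(Y) using the standard algorithm.
FIRST(S) = {0, 1, 2, ε}
FIRST(X) = {0, 2}
FIRST(Y) = {0}
FIRST(Z) = {2}
Therefore, FIRST(Y) = {0}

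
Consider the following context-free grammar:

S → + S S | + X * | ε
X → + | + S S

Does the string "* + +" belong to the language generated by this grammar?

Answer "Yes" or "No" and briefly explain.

No - no valid derivation exists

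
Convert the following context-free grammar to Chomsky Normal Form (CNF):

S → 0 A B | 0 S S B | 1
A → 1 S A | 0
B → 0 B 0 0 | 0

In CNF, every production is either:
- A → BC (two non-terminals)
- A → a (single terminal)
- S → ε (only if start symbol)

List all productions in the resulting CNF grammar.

T0 → 0; S → 1; T1 → 1; A → 0; B → 0; S → T0 X0; X0 → A B; S → T0 X1; X1 → S X2; X2 → S B; A → T1 X3; X3 → S A; B → T0 X4; X4 → B X5; X5 → T0 T0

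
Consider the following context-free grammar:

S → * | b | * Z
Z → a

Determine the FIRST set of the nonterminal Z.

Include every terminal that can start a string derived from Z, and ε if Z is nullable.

We compute FIRST(Z) using the standard algorithm.
FIRST(S) = {*, b}
FIRST(Z) = {a}
Therefore, FIRST(Z) = {a}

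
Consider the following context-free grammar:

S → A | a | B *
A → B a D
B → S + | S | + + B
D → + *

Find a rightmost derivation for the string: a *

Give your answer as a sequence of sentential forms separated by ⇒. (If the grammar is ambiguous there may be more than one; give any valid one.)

S ⇒ B * ⇒ S * ⇒ a *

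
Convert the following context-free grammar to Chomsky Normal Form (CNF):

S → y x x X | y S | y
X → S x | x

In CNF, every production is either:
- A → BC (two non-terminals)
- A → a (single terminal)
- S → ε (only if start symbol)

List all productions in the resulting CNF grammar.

TY → y; TX → x; S → y; X → x; S → TY X0; X0 → TX X1; X1 → TX X; S → TY S; X → S TX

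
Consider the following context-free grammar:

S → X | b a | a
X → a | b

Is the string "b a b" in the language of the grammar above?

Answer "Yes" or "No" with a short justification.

No - no valid derivation exists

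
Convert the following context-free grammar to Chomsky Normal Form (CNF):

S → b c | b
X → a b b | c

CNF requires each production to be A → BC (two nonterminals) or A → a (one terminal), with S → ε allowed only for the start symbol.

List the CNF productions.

TB → b; TC → c; S → b; TA → a; X → c; S → TB TC; X → TA X0; X0 → TB TB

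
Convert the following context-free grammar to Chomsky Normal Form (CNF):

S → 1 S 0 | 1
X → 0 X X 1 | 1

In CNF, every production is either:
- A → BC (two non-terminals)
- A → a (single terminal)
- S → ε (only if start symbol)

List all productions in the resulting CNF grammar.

T1 → 1; T0 → 0; S → 1; X → 1; S → T1 X0; X0 → S T0; X → T0 X1; X1 → X X2; X2 → X T1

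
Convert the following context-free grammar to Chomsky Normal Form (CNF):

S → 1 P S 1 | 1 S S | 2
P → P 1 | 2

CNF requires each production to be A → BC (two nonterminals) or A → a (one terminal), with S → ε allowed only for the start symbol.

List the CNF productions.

T1 → 1; S → 2; P → 2; S → T1 X0; X0 → P X1; X1 → S T1; S → T1 X2; X2 → S S; P → P T1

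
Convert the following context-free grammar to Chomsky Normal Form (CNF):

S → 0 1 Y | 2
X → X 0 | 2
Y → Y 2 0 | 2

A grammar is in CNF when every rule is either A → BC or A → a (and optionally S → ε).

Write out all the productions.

T0 → 0; T1 → 1; S → 2; X → 2; T2 → 2; Y → 2; S → T0 X0; X0 → T1 Y; X → X T0; Y → Y X1; X1 → T2 T0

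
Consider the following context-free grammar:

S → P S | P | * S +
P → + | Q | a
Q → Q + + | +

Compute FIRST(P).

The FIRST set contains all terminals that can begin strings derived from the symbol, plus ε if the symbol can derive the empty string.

We compute FIRST(P) using the standard algorithm.
FIRST(P) = {+, a}
FIRST(Q) = {+}
FIRST(S) = {*, +, a}
Therefore, FIRST(P) = {+, a}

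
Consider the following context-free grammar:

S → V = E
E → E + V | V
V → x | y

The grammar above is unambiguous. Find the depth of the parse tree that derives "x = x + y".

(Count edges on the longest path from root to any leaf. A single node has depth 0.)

4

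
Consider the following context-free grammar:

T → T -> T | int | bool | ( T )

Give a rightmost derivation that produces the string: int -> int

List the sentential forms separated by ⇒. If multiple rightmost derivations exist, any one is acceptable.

T ⇒ T -> T ⇒ T -> int ⇒ int -> int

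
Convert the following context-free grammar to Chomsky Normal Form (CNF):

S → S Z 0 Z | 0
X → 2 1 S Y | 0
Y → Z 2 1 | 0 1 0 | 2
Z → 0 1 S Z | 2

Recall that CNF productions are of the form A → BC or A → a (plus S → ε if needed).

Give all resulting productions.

T0 → 0; S → 0; T2 → 2; T1 → 1; X → 0; Y → 2; Z → 2; S → S X0; X0 → Z X1; X1 → T0 Z; X → T2 X2; X2 → T1 X3; X3 → S Y; Y → Z X4; X4 → T2 T1; Y → T0 X5; X5 → T1 T0; Z → T0 X6; X6 → T1 X7; X7 → S Z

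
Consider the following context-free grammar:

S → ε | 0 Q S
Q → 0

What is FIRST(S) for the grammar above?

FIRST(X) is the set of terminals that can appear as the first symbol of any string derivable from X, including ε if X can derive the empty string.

We compute FIRST(S) using the standard algorithm.
FIRST(Q) = {0}
FIRST(S) = {0, ε}
Therefore, FIRST(S) = {0, ε}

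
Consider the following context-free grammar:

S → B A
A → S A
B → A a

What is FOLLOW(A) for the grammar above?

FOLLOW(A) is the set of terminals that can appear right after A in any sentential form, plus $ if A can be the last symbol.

We compute FOLLOW(A) using the standard algorithm.
FOLLOW(S) starts with {$}.
FIRST(A) = {}
FIRST(B) = {}
FIRST(S) = {}
FOLLOW(A) = {$, a}
FOLLOW(B) = {}
FOLLOW(S) = {$}
Therefore, FOLLOW(A) = {$, a}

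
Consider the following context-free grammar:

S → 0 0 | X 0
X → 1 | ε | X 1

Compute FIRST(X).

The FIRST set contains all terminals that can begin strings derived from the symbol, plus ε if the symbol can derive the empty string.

We compute FIRST(X) using the standard algorithm.
FIRST(S) = {0, 1}
FIRST(X) = {1, ε}
Therefore, FIRST(X) = {1, ε}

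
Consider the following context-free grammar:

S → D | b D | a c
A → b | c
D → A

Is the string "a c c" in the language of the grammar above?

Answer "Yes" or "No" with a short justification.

No - no valid derivation exists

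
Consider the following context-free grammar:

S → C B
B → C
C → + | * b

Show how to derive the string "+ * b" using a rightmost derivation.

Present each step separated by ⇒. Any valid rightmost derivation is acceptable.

S ⇒ C B ⇒ C C ⇒ C * b ⇒ + * b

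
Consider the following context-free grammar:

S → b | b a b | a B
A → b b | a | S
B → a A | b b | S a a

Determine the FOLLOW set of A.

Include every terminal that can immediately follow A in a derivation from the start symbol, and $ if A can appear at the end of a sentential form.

We compute FOLLOW(A) using the standard algorithm.
FOLLOW(S) starts with {$}.
FIRST(A) = {a, b}
FIRST(B) = {a, b}
FIRST(S) = {a, b}
FOLLOW(A) = {$, a}
FOLLOW(B) = {$, a}
FOLLOW(S) = {$, a}
Therefore, FOLLOW(A) = {$, a}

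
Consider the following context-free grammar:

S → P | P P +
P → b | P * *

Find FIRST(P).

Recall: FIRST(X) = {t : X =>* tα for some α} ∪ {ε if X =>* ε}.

We compute FIRST(P) using the standard algorithm.
FIRST(P) = {b}
FIRST(S) = {b}
Therefore, FIRST(P) = {b}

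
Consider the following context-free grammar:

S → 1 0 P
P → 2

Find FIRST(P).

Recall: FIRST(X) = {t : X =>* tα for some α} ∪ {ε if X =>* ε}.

We compute FIRST(P) using the standard algorithm.
FIRST(P) = {2}
FIRST(S) = {1}
Therefore, FIRST(P) = {2}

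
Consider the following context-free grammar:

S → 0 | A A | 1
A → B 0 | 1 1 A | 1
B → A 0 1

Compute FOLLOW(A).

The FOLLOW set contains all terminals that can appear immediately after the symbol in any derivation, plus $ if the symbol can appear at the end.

We compute FOLLOW(A) using the standard algorithm.
FOLLOW(S) starts with {$}.
FIRST(A) = {1}
FIRST(B) = {1}
FIRST(S) = {0, 1}
FOLLOW(A) = {$, 0, 1}
FOLLOW(B) = {0}
FOLLOW(S) = {$}
Therefore, FOLLOW(A) = {$, 0, 1}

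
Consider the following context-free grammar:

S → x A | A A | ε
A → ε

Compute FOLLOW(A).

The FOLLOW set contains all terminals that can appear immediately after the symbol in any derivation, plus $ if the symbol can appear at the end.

We compute FOLLOW(A) using the standard algorithm.
FOLLOW(S) starts with {$}.
FIRST(A) = {ε}
FIRST(S) = {x, ε}
FOLLOW(A) = {$}
FOLLOW(S) = {$}
Therefore, FOLLOW(A) = {$}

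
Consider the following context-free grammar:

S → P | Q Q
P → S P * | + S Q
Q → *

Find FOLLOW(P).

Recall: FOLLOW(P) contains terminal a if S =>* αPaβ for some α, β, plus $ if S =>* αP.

We compute FOLLOW(P) using the standard algorithm.
FOLLOW(S) starts with {$}.
FIRST(P) = {*, +}
FIRST(Q) = {*}
FIRST(S) = {*, +}
FOLLOW(P) = {$, *, +}
FOLLOW(Q) = {$, *, +}
FOLLOW(S) = {$, *, +}
Therefore, FOLLOW(P) = {$, *, +}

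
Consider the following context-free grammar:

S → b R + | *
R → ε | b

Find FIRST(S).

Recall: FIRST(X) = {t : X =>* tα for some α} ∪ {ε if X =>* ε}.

We compute FIRST(S) using the standard algorithm.
FIRST(R) = {b, ε}
FIRST(S) = {*, b}
Therefore, FIRST(S) = {*, b}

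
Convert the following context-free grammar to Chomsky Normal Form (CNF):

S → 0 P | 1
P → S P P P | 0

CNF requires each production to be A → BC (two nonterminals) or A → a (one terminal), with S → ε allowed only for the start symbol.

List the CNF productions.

T0 → 0; S → 1; P → 0; S → T0 P; P → S X0; X0 → P X1; X1 → P P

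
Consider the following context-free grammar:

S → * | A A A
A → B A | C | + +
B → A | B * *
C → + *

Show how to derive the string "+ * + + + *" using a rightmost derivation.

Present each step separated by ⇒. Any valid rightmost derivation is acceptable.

S ⇒ A A A ⇒ A A C ⇒ A A + * ⇒ A + + + * ⇒ C + + + * ⇒ + * + + + *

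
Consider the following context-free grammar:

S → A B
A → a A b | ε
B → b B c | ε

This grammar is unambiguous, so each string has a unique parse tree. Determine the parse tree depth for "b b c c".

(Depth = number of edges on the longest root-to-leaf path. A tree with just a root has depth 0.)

4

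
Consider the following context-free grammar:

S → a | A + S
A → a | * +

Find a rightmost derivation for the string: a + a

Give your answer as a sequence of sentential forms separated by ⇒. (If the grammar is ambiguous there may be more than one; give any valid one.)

S ⇒ A + S ⇒ A + a ⇒ a + a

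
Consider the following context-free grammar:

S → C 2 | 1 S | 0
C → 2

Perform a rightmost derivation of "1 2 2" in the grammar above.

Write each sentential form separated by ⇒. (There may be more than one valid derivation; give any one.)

S ⇒ 1 S ⇒ 1 C 2 ⇒ 1 2 2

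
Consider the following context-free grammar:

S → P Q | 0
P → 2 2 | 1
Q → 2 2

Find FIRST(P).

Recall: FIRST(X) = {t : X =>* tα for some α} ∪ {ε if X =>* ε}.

We compute FIRST(P) using the standard algorithm.
FIRST(P) = {1, 2}
FIRST(Q) = {2}
FIRST(S) = {0, 1, 2}
Therefore, FIRST(P) = {1, 2}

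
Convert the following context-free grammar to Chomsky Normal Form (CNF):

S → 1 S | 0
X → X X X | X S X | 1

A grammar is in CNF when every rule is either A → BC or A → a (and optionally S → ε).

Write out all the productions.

T1 → 1; S → 0; X → 1; S → T1 S; X → X X0; X0 → X X; X → X X1; X1 → S X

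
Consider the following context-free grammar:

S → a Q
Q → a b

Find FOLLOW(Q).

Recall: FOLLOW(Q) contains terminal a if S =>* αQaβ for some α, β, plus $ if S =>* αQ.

We compute FOLLOW(Q) using the standard algorithm.
FOLLOW(S) starts with {$}.
FIRST(Q) = {a}
FIRST(S) = {a}
FOLLOW(Q) = {$}
FOLLOW(S) = {$}
Therefore, FOLLOW(Q) = {$}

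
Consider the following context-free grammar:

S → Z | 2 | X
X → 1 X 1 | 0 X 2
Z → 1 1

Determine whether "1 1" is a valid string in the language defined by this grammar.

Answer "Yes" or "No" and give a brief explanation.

Yes - a valid derivation exists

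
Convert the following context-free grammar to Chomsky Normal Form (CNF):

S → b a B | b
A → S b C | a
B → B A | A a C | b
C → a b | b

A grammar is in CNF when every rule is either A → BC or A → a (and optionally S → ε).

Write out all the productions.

TB → b; TA → a; S → b; A → a; B → b; C → b; S → TB X0; X0 → TA B; A → S X1; X1 → TB C; B → B A; B → A X2; X2 → TA C; C → TA TB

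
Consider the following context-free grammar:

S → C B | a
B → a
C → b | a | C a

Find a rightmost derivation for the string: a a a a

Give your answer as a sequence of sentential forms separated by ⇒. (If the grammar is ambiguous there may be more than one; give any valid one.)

S ⇒ C B ⇒ C a ⇒ C a a ⇒ C a a a ⇒ a a a a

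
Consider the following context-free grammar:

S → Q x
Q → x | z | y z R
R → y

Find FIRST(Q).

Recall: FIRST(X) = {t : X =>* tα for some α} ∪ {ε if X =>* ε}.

We compute FIRST(Q) using the standard algorithm.
FIRST(Q) = {x, y, z}
FIRST(R) = {y}
FIRST(S) = {x, y, z}
Therefore, FIRST(Q) = {x, y, z}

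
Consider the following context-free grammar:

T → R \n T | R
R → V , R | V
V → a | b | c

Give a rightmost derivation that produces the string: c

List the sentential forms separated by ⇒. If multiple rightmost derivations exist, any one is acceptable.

T ⇒ R ⇒ V ⇒ c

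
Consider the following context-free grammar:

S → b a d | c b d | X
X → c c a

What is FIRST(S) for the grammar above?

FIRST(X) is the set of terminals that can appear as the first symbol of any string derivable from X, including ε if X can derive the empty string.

We compute FIRST(S) using the standard algorithm.
FIRST(S) = {b, c}
FIRST(X) = {c}
Therefore, FIRST(S) = {b, c}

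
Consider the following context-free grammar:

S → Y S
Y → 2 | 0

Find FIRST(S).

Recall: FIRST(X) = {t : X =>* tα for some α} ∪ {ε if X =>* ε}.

We compute FIRST(S) using the standard algorithm.
FIRST(S) = {0, 2}
FIRST(Y) = {0, 2}
Therefore, FIRST(S) = {0, 2}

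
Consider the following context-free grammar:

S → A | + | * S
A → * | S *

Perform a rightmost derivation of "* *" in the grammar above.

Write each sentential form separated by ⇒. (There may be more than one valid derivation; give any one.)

S ⇒ * S ⇒ * A ⇒ * *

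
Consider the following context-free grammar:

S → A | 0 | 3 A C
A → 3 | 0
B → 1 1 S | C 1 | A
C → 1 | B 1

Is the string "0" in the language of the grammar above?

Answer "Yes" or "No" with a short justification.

Yes - a valid derivation exists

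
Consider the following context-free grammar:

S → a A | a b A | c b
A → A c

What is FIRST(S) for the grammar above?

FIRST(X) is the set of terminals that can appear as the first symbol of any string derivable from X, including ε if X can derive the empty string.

We compute FIRST(S) using the standard algorithm.
FIRST(A) = {}
FIRST(S) = {a, c}
Therefore, FIRST(S) = {a, c}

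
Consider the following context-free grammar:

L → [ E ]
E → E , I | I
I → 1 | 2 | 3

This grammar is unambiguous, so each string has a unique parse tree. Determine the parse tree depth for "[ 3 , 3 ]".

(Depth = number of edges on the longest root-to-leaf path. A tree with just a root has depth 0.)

4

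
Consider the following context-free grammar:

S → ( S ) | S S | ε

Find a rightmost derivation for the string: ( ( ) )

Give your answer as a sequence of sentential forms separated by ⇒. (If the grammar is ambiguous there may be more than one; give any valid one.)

S ⇒ ( S ) ⇒ ( ( S ) ) ⇒ ( ( ) )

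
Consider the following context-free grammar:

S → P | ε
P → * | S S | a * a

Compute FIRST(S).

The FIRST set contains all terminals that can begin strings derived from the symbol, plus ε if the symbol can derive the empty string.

We compute FIRST(S) using the standard algorithm.
FIRST(P) = {*, a, ε}
FIRST(S) = {*, a, ε}
Therefore, FIRST(S) = {*, a, ε}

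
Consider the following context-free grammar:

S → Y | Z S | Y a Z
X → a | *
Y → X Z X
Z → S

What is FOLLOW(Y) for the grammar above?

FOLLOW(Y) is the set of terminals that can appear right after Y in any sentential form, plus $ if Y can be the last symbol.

We compute FOLLOW(Y) using the standard algorithm.
FOLLOW(S) starts with {$}.
FIRST(S) = {*, a}
FIRST(X) = {*, a}
FIRST(Y) = {*, a}
FIRST(Z) = {*, a}
FOLLOW(S) = {$, *, a}
FOLLOW(X) = {$, *, a}
FOLLOW(Y) = {$, *, a}
FOLLOW(Z) = {$, *, a}
Therefore, FOLLOW(Y) = {$, *, a}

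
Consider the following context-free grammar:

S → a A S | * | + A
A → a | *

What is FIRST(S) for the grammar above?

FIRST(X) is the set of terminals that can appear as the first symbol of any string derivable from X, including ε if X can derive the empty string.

We compute FIRST(S) using the standard algorithm.
FIRST(A) = {*, a}
FIRST(S) = {*, +, a}
Therefore, FIRST(S) = {*, +, a}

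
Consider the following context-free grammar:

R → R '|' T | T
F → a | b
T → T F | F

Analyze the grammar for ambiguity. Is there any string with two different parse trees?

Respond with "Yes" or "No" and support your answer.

No - the grammar is unambiguous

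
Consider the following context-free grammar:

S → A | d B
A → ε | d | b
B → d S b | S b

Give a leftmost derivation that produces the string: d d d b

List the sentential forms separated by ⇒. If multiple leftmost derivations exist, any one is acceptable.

S ⇒ d B ⇒ d d S b ⇒ d d A b ⇒ d d d b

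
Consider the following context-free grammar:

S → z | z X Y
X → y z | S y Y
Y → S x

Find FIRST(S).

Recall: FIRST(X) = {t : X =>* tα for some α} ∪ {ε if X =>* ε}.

We compute FIRST(S) using the standard algorithm.
FIRST(S) = {z}
FIRST(X) = {y, z}
FIRST(Y) = {z}
Therefore, FIRST(S) = {z}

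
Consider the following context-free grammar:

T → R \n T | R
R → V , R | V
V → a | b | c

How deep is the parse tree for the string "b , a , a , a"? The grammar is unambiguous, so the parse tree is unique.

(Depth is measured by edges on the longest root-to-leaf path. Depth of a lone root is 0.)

6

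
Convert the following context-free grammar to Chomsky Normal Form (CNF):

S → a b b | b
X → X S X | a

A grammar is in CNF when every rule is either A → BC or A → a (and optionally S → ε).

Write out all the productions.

TA → a; TB → b; S → b; X → a; S → TA X0; X0 → TB TB; X → X X1; X1 → S X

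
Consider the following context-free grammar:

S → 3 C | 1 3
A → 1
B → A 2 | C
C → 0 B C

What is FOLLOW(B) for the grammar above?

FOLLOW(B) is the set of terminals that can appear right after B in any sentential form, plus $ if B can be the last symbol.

We compute FOLLOW(B) using the standard algorithm.
FOLLOW(S) starts with {$}.
FIRST(A) = {1}
FIRST(B) = {0, 1}
FIRST(C) = {0}
FIRST(S) = {1, 3}
FOLLOW(A) = {2}
FOLLOW(B) = {0}
FOLLOW(C) = {$, 0}
FOLLOW(S) = {$}
Therefore, FOLLOW(B) = {0}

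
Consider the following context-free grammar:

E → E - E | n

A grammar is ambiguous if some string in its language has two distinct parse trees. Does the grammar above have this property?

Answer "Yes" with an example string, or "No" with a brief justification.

Yes - the string 'n - n - n - n' has two distinct parse trees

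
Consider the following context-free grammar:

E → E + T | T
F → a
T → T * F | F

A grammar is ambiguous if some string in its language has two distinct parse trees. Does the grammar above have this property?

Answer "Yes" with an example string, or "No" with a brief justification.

No - the grammar is unambiguous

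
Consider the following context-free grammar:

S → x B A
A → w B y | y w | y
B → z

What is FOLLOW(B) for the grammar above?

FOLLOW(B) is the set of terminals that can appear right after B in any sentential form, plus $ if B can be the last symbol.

We compute FOLLOW(B) using the standard algorithm.
FOLLOW(S) starts with {$}.
FIRST(A) = {w, y}
FIRST(B) = {z}
FIRST(S) = {x}
FOLLOW(A) = {$}
FOLLOW(B) = {w, y}
FOLLOW(S) = {$}
Therefore, FOLLOW(B) = {w, y}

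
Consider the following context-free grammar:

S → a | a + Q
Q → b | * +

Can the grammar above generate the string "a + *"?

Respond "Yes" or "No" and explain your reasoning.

No - no valid derivation exists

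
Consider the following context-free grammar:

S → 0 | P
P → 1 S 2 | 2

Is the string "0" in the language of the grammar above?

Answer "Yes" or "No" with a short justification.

Yes - a valid derivation exists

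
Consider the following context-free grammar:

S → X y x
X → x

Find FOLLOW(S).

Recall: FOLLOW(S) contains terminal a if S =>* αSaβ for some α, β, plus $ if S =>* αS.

We compute FOLLOW(S) using the standard algorithm.
FOLLOW(S) starts with {$}.
FIRST(S) = {x}
FIRST(X) = {x}
FOLLOW(S) = {$}
FOLLOW(X) = {y}
Therefore, FOLLOW(S) = {$}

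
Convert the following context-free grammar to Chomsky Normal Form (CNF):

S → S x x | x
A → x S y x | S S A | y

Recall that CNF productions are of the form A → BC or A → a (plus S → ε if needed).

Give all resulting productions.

TX → x; S → x; TY → y; A → y; S → S X0; X0 → TX TX; A → TX X1; X1 → S X2; X2 → TY TX; A → S X3; X3 → S A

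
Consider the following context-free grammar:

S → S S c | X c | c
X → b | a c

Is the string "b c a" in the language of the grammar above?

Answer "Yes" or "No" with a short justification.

No - no valid derivation exists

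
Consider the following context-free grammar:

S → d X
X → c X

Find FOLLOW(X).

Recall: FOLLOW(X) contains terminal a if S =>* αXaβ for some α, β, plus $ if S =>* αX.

We compute FOLLOW(X) using the standard algorithm.
FOLLOW(S) starts with {$}.
FIRST(S) = {d}
FIRST(X) = {c}
FOLLOW(S) = {$}
FOLLOW(X) = {$}
Therefore, FOLLOW(X) = {$}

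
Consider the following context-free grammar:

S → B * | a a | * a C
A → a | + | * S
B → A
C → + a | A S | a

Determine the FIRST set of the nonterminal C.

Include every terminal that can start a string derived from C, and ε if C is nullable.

We compute FIRST(C) using the standard algorithm.
FIRST(A) = {*, +, a}
FIRST(B) = {*, +, a}
FIRST(C) = {*, +, a}
FIRST(S) = {*, +, a}
Therefore, FIRST(C) = {*, +, a}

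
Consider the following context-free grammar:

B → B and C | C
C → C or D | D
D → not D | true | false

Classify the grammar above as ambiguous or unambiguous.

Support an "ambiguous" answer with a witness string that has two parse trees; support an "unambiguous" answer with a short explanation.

Unambiguous - every string in the language has a unique parse tree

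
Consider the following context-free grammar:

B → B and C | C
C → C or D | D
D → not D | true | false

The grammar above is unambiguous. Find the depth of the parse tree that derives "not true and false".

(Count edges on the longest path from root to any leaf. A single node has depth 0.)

5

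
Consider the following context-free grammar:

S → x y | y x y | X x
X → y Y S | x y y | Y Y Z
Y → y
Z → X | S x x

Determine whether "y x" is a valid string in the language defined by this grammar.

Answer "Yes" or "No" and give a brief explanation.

No - no valid derivation exists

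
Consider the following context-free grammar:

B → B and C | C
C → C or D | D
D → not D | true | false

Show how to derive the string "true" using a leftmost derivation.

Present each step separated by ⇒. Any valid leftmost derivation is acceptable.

B ⇒ C ⇒ D ⇒ true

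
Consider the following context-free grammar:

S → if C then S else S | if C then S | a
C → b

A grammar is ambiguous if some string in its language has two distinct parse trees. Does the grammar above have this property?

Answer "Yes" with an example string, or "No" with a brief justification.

Yes - the string 'if b then a else if b then if b then a else a' has two distinct parse trees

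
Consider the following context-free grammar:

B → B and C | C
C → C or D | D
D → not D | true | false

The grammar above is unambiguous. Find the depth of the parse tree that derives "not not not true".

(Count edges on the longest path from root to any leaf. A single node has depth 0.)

6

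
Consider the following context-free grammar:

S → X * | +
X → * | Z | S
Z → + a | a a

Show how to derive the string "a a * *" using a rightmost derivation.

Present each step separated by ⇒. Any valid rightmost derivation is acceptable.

S ⇒ X * ⇒ S * ⇒ X * * ⇒ Z * * ⇒ a a * *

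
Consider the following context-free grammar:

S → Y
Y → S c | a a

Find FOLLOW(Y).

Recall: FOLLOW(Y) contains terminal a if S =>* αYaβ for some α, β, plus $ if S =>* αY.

We compute FOLLOW(Y) using the standard algorithm.
FOLLOW(S) starts with {$}.
FIRST(S) = {a}
FIRST(Y) = {a}
FOLLOW(S) = {$, c}
FOLLOW(Y) = {$, c}
Therefore, FOLLOW(Y) = {$, c}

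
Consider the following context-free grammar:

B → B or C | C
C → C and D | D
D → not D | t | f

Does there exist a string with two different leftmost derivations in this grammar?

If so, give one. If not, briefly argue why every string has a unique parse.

No - every string in the language has a unique leftmost derivation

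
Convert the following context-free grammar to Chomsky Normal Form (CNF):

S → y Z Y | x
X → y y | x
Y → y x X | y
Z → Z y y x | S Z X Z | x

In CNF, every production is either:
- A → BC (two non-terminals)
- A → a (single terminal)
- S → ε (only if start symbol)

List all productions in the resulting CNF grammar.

TY → y; S → x; X → x; TX → x; Y → y; Z → x; S → TY X0; X0 → Z Y; X → TY TY; Y → TY X1; X1 → TX X; Z → Z X2; X2 → TY X3; X3 → TY TX; Z → S X4; X4 → Z X5; X5 → X Z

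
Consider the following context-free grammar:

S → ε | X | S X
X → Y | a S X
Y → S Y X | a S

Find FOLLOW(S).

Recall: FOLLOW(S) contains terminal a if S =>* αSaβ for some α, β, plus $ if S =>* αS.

We compute FOLLOW(S) using the standard algorithm.
FOLLOW(S) starts with {$}.
FIRST(S) = {a, ε}
FIRST(X) = {a}
FIRST(Y) = {a}
FOLLOW(S) = {$, a}
FOLLOW(X) = {$, a}
FOLLOW(Y) = {$, a}
Therefore, FOLLOW(S) = {$, a}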